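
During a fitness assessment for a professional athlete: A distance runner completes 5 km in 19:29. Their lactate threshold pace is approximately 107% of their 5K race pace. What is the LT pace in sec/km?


Convert to seconds: 19 min 29 s = 1169 s
Pace per km = 1169 / 5 = 233.8 s/km
LT pace = 233.8 * 1.07 = 250.17 s/km

250.17 s/km


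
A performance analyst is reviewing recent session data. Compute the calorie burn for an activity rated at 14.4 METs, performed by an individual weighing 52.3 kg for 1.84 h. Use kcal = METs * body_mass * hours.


Product of METs and mass = 14.4 * 52.3 = 753.12
Total kcal = 753.12 * 1.84 = 1385.74 kcal

1385.74 kcal


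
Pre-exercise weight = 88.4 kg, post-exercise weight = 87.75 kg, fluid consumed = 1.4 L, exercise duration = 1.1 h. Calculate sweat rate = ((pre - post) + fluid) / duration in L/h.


Weight loss = 88.4 - 87.75 = 0.65 kg (approx L)
Total sweat = 0.65 + 1.4 = 2.05 L
Sweat rate = 2.05 / 1.1 = 1.864 L/h

1.864 L/h


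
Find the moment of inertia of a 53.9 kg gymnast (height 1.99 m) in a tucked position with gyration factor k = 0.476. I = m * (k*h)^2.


Radius of gyration = 0.476 * 1.99 = 0.94724 m
I = 53.9 * 0.94724^2
= 53.9 * 0.897264
= 48.363 kg*m^2

48.363 kg*m^2


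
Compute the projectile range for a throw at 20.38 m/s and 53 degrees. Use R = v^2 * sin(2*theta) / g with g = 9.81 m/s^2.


Two times the angle = 106 degrees
sin(106) = 0.961262
R = 415.3444 * 0.961262 / 9.81 = 40.699 m

40.699 m


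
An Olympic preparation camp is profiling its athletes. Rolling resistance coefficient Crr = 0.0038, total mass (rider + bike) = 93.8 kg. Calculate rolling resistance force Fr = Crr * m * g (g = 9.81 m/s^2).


Fr = Crr * m * g
= 0.0038 * 93.8 * 9.81
= 3.497 N

3.497 N


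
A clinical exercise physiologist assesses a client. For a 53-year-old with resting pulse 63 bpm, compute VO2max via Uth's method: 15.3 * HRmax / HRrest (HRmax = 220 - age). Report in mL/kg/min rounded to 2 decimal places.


Step 1: HRmax = 220 - 53 = 167 bpm
Step 2: Ratio = 167 / 63 = 2.6508
Step 3: VO2max = 15.3 * 2.6508 = 40.56 mL/kg/min

40.56 mL/kg/min


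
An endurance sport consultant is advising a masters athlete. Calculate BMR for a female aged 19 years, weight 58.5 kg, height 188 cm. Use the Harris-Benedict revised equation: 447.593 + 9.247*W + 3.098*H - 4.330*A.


Substituting values:
W term = 9.247 * 58.5 = 540.9495
H term = 3.098 * 188 = 582.424
A term = 4.330 * 19 = 82.27
BMR = 1488.7 kcal/day

1488.7 kcal/day


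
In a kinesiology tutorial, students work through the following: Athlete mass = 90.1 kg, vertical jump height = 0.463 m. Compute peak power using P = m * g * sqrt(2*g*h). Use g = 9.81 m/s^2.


sqrt(2 * 9.81 * 0.463) = sqrt(9.08406) = 3.013977 m/s
P = 90.1 * 9.81 * 3.013977
= 2664.0 W

2664.0 W


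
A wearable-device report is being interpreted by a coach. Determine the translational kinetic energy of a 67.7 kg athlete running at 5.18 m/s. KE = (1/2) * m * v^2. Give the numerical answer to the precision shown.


KE = 0.5 * m * v^2
= 0.5 * 67.7 * 5.18^2
= 0.5 * 67.7 * 26.8324
= 908.28 J

908.28 J


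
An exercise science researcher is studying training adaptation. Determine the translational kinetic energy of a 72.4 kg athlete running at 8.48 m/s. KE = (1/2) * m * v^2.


KE = 0.5 * m * v^2
= 0.5 * 72.4 * 8.48^2
= 0.5 * 72.4 * 71.9104
= 2603.16 J

2603.16 J


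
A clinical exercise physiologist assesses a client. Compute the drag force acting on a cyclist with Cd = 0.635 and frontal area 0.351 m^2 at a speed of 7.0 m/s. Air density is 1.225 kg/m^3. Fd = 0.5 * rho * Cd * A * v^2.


Step 1: v^2 = 49.0
Step 2: Fd = 0.5 * 1.225 * 0.635 * 0.351 * 49.0
= 6.689 N

6.689 N


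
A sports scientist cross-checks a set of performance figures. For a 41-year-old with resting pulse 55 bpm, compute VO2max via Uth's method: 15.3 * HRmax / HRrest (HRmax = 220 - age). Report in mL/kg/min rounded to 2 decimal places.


Step 1: HRmax = 220 - 41 = 179 bpm
Step 2: Ratio = 179 / 55 = 3.2545
Step 3: VO2max = 15.3 * 3.2545 = 49.79 mL/kg/min

49.79 mL/kg/min


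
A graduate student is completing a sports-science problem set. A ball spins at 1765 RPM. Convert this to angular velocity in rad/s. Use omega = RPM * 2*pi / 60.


omega = 1765 * 2 * pi / 60
= 1765 * 6.28318531 / 60
= 11089.822 / 60
= 184.83 rad/s

184.83 rad/s


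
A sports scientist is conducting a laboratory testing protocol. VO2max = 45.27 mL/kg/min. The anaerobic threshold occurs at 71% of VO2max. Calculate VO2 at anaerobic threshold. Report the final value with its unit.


AT fraction = 71 / 100 = 0.71
AT VO2 = 45.27 * 0.71
= 32.14 mL/kg/min

32.14 mL/kg/min


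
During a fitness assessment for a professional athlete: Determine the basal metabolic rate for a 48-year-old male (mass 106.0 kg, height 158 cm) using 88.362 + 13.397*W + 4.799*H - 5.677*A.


BMR = 88.362 + 13.397*106.0 + 4.799*158 - 5.677*48
= 1994.19 kcal/day

1994.19 kcal/day


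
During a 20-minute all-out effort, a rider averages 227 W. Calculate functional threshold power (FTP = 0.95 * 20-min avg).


FTP = 0.95 * 227
= 215.65 W

215.65 W


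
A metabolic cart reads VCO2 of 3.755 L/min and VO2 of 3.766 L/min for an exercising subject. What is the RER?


RER = VCO2 / VO2 = 3.755 / 3.766 = 0.9971

0.9971


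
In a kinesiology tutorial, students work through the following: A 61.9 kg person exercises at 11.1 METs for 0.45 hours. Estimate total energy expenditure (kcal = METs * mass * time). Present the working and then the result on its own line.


Energy = METs * mass(kg) * time(h)
= 11.1 * 61.9 * 0.45
= 309.19 kcal

309.19 kcal


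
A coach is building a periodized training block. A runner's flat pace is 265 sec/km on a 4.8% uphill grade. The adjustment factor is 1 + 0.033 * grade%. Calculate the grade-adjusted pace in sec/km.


Factor = 1 + 0.033 * 4.8 = 1.1584
Adjusted pace = 265 * 1.1584
= 306.98 sec/km

306.98 s/km


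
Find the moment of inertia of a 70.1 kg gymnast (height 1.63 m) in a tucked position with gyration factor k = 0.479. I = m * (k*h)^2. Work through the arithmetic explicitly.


Radius of gyration = 0.479 * 1.63 = 0.78077 m
I = 70.1 * 0.78077^2
= 70.1 * 0.609602
= 42.733 kg*m^2

42.733 kg*m^2


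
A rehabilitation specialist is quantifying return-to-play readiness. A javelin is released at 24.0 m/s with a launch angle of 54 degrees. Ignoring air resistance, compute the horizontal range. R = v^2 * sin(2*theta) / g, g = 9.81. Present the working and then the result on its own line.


Launch speed squared = 576.0
sin(2 * 54 deg) = 0.951057
Range = 576.0 * 0.951057 / 9.81
= 55.842 m

55.842 m


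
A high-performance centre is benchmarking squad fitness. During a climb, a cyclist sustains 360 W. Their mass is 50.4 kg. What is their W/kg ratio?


Power-to-weight = 360 W / 50.4 kg
= 7.143 W/kg

7.143 W/kg


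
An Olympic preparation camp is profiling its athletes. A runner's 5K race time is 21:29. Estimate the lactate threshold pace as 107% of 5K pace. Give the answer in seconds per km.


Total race time = 21*60 + 29 = 1289 seconds
5K pace = 1289 / 5 = 257.8 sec/km
LT pace = 257.8 * 1.07 = 275.85 sec/km

275.85 s/km


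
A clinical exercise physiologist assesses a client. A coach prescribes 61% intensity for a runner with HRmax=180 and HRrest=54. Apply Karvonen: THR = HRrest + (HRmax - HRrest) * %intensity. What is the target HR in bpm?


Heart rate reserve = 180 - 54 = 126
Intensity fraction = 61 / 100 = 0.61
THR = 54 + 126 * 0.61 = 130.86 bpm

130.86 bpm


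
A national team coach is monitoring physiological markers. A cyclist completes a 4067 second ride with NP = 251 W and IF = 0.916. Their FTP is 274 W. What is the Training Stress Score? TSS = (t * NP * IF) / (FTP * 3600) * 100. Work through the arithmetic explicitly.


t * NP * IF = 4067 * 251 * 0.916 = 935068.372
FTP * 3600 = 986400
TSS = (935068.372 / 986400) * 100 = 94.8

94.8 TSS


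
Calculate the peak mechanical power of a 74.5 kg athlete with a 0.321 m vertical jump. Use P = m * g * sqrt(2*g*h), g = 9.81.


First, sqrt(2gh) = sqrt(2 * 9.81 * 0.321)
= sqrt(6.29802) = 2.509586 m/s
Power = 74.5 * 9.81 * 2.509586 = 1834.12 W

1834.12 W


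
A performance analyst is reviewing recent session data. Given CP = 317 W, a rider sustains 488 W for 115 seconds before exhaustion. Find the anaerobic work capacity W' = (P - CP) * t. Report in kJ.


Excess power = 488 - 317 = 171 W
Work above CP = 171 * 115 = 19665 J
W' = 19.665 kJ

19.665 kJ


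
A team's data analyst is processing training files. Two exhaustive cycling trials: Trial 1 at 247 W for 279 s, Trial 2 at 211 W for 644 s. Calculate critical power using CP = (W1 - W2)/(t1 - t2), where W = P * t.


W1 = 247 * 279 = 68913 J
W2 = 211 * 644 = 135884 J
CP = (68913 - 135884) / (279 - 644)
= -66971 / -365
= 183.48 W

183.48 W


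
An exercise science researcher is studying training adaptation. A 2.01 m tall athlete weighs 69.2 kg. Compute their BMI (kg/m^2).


height^2 = 4.0401 m^2
BMI = 69.2 / 4.0401 = 17.13 kg/m^2

17.13 kg/m^2


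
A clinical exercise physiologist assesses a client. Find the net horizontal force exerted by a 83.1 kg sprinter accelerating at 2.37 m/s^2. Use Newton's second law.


Newton's second law: F = m * a
F = 83.1 * 2.37 = 196.95 N

196.95 N


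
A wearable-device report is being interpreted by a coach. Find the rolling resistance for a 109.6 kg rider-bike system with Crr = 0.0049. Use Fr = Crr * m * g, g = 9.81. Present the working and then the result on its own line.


m * g = 109.6 * 9.81 = 1075.176 N
Fr = 0.0049 * 1075.176 = 5.268 N

5.268 N


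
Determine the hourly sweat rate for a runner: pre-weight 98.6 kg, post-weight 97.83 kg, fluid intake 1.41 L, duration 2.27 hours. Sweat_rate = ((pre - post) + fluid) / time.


Mass lost = 98.6 - 97.83 = 0.77 kg
Add fluid consumed: 0.77 + 1.41 = 2.18 L total sweat
Sweat rate = 2.18 / 2.27 = 0.96 L/h

0.96 L/h


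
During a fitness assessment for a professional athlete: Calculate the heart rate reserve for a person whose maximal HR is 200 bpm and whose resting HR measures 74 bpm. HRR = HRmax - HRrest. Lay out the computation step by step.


HRmax = 200 bpm
HRrest = 74 bpm
HRR = 200 - 74 = 126 bpm

126 bpm


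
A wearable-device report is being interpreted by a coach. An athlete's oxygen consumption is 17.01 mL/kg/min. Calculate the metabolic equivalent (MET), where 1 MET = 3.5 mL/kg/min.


MET = VO2 / 3.5
= 17.01 / 3.5
= 4.86 METs

4.86 METs


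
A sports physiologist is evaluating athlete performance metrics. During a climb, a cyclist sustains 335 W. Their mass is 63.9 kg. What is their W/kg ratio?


Power-to-weight = 335 W / 63.9 kg
= 5.243 W/kg

5.243 W/kg


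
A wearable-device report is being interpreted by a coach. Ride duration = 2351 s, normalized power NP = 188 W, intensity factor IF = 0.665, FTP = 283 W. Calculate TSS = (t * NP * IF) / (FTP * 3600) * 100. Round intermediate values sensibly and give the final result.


Numerator = 2351 * 188 * 0.665 = 293922.02
Denominator = 283 * 3600 = 1018800
TSS = 293922.02 / 1018800 * 100
= 28.85

28.85 TSS


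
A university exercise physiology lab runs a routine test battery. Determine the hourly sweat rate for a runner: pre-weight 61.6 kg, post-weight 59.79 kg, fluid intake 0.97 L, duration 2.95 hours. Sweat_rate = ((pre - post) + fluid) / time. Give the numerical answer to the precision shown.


Mass lost = 61.6 - 59.79 = 1.81 kg
Add fluid consumed: 1.81 + 0.97 = 2.78 L total sweat
Sweat rate = 2.78 / 2.95 = 0.942 L/h

0.942 L/h


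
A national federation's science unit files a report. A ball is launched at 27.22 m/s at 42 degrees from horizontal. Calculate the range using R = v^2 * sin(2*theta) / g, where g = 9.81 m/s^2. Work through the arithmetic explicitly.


sin(2 * 42) = sin(84) = 0.994522
v^2 = 27.22^2 = 740.9284
R = 740.9284 * 0.994522 / 9.81
= 75.114 m

75.114 m


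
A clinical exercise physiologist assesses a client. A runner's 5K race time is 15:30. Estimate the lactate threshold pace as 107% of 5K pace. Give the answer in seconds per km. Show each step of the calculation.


Total race time = 15*60 + 30 = 930 seconds
5K pace = 930 / 5 = 186.0 sec/km
LT pace = 186.0 * 1.07 = 199.02 sec/km

199.02 s/km


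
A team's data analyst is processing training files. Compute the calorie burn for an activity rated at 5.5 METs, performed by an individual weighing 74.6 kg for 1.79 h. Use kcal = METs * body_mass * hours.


Product of METs and mass = 5.5 * 74.6 = 410.3
Total kcal = 410.3 * 1.79 = 734.44 kcal

734.44 kcal


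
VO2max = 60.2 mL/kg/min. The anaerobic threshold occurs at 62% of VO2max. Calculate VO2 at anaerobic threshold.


AT fraction = 62 / 100 = 0.62
AT VO2 = 60.2 * 0.62
= 37.32 mL/kg/min

37.32 mL/kg/min


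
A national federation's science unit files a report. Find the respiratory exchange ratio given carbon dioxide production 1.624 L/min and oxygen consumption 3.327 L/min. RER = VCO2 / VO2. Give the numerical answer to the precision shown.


VCO2 = 1.624 L/min
VO2 = 3.327 L/min
RER = 1.624 / 3.327 = 0.4881

0.4881


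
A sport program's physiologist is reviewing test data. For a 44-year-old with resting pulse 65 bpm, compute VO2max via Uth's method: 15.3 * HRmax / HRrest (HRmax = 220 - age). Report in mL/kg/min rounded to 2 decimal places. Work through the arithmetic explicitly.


Step 1: HRmax = 220 - 44 = 176 bpm
Step 2: Ratio = 176 / 65 = 2.7077
Step 3: VO2max = 15.3 * 2.7077 = 41.43 mL/kg/min

41.43 mL/kg/min


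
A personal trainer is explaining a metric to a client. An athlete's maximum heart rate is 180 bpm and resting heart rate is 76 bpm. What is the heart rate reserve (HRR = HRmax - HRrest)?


HRR = HRmax - HRrest
= 180 - 76
= 104 bpm

104 bpm


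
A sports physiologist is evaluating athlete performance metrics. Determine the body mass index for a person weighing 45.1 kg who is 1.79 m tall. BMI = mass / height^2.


BMI = mass / height^2
= 45.1 / 1.79^2
= 45.1 / 3.2041
= 14.08 kg/m^2

14.08 kg/m^2


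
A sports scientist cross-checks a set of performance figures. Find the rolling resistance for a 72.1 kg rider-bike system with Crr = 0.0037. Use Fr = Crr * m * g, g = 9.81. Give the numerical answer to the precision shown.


m * g = 72.1 * 9.81 = 707.301 N
Fr = 0.0037 * 707.301 = 2.617 N

2.617 N


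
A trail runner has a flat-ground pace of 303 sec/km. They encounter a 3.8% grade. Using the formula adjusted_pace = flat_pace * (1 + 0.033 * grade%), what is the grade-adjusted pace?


Grade factor = 1 + 0.033 * 3.8 = 1.1254
Adjusted = 303 * 1.1254 = 341.0 sec/km

341.0 s/km


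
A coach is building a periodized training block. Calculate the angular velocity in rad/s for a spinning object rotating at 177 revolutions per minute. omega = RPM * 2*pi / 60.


omega = RPM * 2*pi / 60
= 177 * 6.28318531 / 60
= 18.535 rad/s

18.535 rad/s


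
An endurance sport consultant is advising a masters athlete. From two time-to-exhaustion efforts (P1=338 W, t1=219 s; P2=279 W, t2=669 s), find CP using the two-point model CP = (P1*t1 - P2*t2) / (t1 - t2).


Work in trial 1 = 74022 J
Work in trial 2 = 186651 J
Delta work = -112629 J
Delta time = -450 s
CP = -112629 / -450 = 250.29 W

250.29 W


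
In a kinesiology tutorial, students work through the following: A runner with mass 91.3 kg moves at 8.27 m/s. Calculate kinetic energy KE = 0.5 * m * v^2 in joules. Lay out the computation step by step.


v^2 = 8.27^2 = 68.3929
KE = 0.5 * 91.3 * 68.3929
= 3122.14 J

3122.14 J


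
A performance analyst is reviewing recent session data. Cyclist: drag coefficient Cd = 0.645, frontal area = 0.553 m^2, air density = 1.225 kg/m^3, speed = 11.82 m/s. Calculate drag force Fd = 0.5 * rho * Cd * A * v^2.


v^2 = 11.82^2 = 139.7124
Fd = 0.5 * 1.225 * 0.645 * 0.553 * 139.7124
= 30.523 N

30.523 N


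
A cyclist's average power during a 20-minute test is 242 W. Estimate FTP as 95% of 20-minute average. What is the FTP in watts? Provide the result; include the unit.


FTP = 20-min power * 0.95
= 242 * 0.95
= 229.9 W

229.9 W


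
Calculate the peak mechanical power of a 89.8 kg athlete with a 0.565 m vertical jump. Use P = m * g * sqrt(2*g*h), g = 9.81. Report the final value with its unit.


First, sqrt(2gh) = sqrt(2 * 9.81 * 0.565)
= sqrt(11.0853) = 3.329459 m/s
Power = 89.8 * 9.81 * 3.329459 = 2933.05 W

2933.05 W


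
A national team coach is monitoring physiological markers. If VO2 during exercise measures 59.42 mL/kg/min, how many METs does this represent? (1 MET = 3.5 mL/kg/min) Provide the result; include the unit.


METs = VO2 / 3.5 = 59.42 / 3.5 = 16.98

16.98 METs


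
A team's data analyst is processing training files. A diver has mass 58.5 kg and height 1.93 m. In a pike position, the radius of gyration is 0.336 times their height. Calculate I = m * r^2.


r = 0.336 * 1.93 = 0.64848 m
I = m * r^2 = 58.5 * 0.420526 = 24.601 kg*m^2

24.601 kg*m^2


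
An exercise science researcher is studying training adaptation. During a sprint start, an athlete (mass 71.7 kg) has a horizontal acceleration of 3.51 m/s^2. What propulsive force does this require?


Propulsive force = mass * acceleration
= 71.7 kg * 3.51 m/s^2
= 251.67 N

251.67 N


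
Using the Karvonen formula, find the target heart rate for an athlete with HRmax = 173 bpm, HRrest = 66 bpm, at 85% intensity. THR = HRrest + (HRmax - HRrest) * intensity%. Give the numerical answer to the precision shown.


HRR = 173 - 66 = 107
THR = 66 + 107 * 0.85
= 66 + 90.95
= 156.95 bpm

156.95 bpm


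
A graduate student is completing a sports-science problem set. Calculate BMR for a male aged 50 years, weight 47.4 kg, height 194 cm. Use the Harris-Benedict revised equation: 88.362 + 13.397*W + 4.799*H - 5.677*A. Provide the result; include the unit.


Substituting values:
W term = 13.397 * 47.4 = 635.0178
H term = 4.799 * 194 = 931.006
A term = 5.677 * 50 = 283.85
BMR = 1370.54 kcal/day

1370.54 kcal/day


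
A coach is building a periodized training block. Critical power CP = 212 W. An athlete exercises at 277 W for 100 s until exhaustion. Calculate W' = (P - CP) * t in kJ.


P - CP = 277 - 212 = 65 W
W' = 65 * 100 = 6500 J
= 6500 / 1000 = 6.5 kJ

6.5 kJ


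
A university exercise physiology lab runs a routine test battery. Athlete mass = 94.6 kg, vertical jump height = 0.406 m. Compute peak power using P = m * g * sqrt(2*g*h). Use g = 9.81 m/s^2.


sqrt(2 * 9.81 * 0.406) = sqrt(7.96572) = 2.822361 m/s
P = 94.6 * 9.81 * 2.822361
= 2619.22 W

2619.22 W


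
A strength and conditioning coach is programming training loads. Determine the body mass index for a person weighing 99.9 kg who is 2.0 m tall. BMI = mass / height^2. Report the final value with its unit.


BMI = mass / height^2
= 99.9 / 2.0^2
= 99.9 / 4.0
= 24.98 kg/m^2

24.98 kg/m^2


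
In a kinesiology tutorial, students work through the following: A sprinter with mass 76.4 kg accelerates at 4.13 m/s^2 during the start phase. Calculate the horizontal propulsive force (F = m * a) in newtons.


F = m * a
= 76.4 * 4.13
= 315.53 N

315.53 N


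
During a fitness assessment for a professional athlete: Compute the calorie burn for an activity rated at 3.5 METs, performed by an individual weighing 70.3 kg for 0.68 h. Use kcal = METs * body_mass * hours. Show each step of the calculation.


Product of METs and mass = 3.5 * 70.3 = 246.05
Total kcal = 246.05 * 0.68 = 167.31 kcal

167.31 kcal


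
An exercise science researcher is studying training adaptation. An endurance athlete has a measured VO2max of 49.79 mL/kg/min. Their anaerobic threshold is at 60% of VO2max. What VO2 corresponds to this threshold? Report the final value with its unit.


Anaerobic threshold VO2 = VO2max * 60%
= 49.79 * 0.6
= 29.87 mL/kg/min

29.87 mL/kg/min


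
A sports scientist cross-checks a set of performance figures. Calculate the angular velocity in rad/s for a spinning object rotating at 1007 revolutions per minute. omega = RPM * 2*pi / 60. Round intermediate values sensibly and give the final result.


omega = RPM * 2*pi / 60
= 1007 * 6.28318531 / 60
= 105.453 rad/s

105.453 rad/s


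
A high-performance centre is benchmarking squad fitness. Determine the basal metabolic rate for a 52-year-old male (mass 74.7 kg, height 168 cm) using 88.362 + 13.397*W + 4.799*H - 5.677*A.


BMR = 88.362 + 13.397*74.7 + 4.799*168 - 5.677*52
= 1600.15 kcal/day

1600.15 kcal/day


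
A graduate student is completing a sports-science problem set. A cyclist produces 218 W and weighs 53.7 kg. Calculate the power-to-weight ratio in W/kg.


P/W = power / mass
= 218 / 53.7
= 4.06 W/kg

4.06 W/kg


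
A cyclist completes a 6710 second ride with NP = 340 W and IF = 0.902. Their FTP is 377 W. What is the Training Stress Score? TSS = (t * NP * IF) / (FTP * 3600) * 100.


t * NP * IF = 6710 * 340 * 0.902 = 2057822.8
FTP * 3600 = 1357200
TSS = (2057822.8 / 1357200) * 100 = 151.62

151.62 TSS


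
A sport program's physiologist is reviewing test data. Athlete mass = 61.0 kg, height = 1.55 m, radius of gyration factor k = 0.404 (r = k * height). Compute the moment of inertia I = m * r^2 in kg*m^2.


r = k * height = 0.404 * 1.55 = 0.6262 m
r^2 = 0.6262^2 = 0.392126
I = 61.0 * 0.392126 = 23.92 kg*m^2

23.92 kg*m^2


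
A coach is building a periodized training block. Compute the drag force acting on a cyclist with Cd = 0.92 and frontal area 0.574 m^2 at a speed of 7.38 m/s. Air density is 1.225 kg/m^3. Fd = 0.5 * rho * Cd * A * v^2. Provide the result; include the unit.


Step 1: v^2 = 54.4644
Step 2: Fd = 0.5 * 1.225 * 0.92 * 0.574 * 54.4644
= 17.616 N

17.616 N


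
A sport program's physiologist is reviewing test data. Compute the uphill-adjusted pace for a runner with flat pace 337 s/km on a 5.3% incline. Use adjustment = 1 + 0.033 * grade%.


Adjustment factor = 1 + 0.033 * 5.3 = 1.1749
Grade-adjusted pace = 337 * 1.1749 = 395.94 s/km

395.94 s/km


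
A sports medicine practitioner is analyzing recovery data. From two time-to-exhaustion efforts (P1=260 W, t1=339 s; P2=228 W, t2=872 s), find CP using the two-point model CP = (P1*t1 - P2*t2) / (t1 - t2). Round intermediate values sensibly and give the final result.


Work in trial 1 = 88140 J
Work in trial 2 = 198816 J
Delta work = -110676 J
Delta time = -533 s
CP = -110676 / -533 = 207.65 W

207.65 W


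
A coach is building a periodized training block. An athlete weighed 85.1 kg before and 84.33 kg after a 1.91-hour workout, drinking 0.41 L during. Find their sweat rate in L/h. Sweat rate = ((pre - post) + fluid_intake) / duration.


Body mass change = 0.77 kg
Total sweat loss = 0.77 + 0.41 = 1.18 L
Rate = 1.18 / 1.91 = 0.618 L/h

0.618 L/h


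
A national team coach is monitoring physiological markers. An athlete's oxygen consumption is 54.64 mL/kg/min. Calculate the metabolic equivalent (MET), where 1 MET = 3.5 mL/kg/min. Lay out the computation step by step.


MET = VO2 / 3.5
= 54.64 / 3.5
= 15.61 METs

15.61 METs


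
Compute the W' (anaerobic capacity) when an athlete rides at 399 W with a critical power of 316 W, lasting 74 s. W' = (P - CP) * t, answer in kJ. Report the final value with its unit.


Above-CP power = 83 W
Duration = 74 s
W' = 83 * 74 = 6142 J
Convert: 6142 / 1000 = 6.142 kJ

6.142 kJ


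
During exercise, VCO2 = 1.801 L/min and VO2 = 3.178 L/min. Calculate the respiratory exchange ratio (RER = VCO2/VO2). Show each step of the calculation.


RER = VCO2 / VO2
= 1.801 / 3.178
= 0.5667

0.5667


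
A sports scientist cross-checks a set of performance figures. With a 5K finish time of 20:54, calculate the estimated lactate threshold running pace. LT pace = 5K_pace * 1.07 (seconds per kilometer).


Race duration = 1254 s for 5 km
Average pace = 1254 / 5 = 250.8 s/km
LT pace = 250.8 * 1.07
= 268.36 s/km

268.36 s/km


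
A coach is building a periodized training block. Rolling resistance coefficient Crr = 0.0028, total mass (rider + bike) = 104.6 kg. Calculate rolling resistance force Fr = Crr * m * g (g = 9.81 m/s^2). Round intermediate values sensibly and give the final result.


Fr = Crr * m * g
= 0.0028 * 104.6 * 9.81
= 2.873 N

2.873 N


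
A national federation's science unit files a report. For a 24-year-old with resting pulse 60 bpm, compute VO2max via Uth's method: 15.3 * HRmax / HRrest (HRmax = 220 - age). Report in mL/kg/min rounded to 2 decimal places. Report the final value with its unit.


Step 1: HRmax = 220 - 24 = 196 bpm
Step 2: Ratio = 196 / 60 = 3.2667
Step 3: VO2max = 15.3 * 3.2667 = 49.98 mL/kg/min

49.98 mL/kg/min


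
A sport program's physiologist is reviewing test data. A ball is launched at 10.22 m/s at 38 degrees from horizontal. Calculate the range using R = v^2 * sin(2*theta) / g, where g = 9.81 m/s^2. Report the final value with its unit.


sin(2 * 38) = sin(76) = 0.970296
v^2 = 10.22^2 = 104.4484
R = 104.4484 * 0.970296 / 9.81
= 10.331 m

10.331 m


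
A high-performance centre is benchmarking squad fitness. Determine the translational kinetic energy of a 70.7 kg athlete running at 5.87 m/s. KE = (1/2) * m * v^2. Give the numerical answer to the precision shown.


KE = 0.5 * m * v^2
= 0.5 * 70.7 * 5.87^2
= 0.5 * 70.7 * 34.4569
= 1218.05 J

1218.05 J


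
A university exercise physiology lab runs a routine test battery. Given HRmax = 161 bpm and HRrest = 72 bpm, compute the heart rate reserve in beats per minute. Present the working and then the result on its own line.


Heart rate reserve = maximum HR minus resting HR
HRR = 161 - 72 = 89 bpm

89 bpm


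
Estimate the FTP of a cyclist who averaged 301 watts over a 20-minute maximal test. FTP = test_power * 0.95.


FTP = 301 * 0.95 = 285.95 W

285.95 W


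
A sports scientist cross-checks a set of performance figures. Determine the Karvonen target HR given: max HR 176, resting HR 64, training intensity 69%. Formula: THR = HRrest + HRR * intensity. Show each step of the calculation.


HRR = HRmax - HRrest = 176 - 64 = 112
THR = 64 + 112 * 0.69
= 141.28 bpm

141.28 bpm


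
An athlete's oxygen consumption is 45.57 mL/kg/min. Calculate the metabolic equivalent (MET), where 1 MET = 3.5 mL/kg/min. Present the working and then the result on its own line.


MET = VO2 / 3.5
= 45.57 / 3.5
= 13.02 METs

13.02 METs


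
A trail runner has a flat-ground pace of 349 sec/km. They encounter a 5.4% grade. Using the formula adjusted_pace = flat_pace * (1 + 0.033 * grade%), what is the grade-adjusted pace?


Grade factor = 1 + 0.033 * 5.4 = 1.1782
Adjusted = 349 * 1.1782 = 411.19 sec/km

411.19 s/km


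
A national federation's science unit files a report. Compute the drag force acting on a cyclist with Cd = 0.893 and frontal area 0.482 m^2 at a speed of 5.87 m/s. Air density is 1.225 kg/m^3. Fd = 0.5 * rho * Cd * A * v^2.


Step 1: v^2 = 34.4569
Step 2: Fd = 0.5 * 1.225 * 0.893 * 0.482 * 34.4569
= 9.084 N

9.084 N


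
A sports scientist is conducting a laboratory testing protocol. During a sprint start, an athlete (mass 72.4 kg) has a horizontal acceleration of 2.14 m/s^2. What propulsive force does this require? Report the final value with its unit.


Propulsive force = mass * acceleration
= 72.4 kg * 2.14 m/s^2
= 154.94 N

154.94 N


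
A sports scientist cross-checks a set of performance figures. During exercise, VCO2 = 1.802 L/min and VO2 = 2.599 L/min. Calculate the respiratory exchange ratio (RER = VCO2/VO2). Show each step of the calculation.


RER = VCO2 / VO2
= 1.802 / 2.599
= 0.6933

0.6933


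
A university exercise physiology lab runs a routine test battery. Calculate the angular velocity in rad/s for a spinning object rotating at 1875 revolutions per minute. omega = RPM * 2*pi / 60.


omega = RPM * 2*pi / 60
= 1875 * 6.28318531 / 60
= 196.35 rad/s

196.35 rad/s


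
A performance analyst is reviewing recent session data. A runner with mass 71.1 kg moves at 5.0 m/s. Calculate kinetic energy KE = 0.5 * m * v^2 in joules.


v^2 = 5.0^2 = 25.0
KE = 0.5 * 71.1 * 25.0
= 888.75 J

888.75 J


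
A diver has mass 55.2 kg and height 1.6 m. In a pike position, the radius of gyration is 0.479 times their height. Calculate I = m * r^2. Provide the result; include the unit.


r = 0.479 * 1.6 = 0.7664 m
I = m * r^2 = 55.2 * 0.587369 = 32.423 kg*m^2

32.423 kg*m^2


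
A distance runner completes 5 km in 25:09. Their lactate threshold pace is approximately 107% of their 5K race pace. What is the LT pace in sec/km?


Convert to seconds: 25 min 9 s = 1509 s
Pace per km = 1509 / 5 = 301.8 s/km
LT pace = 301.8 * 1.07 = 322.93 s/km

322.93 s/km


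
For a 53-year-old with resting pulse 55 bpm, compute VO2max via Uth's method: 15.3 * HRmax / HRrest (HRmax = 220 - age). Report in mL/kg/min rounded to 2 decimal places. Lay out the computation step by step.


Step 1: HRmax = 220 - 53 = 167 bpm
Step 2: Ratio = 167 / 55 = 3.0364
Step 3: VO2max = 15.3 * 3.0364 = 46.46 mL/kg/min

46.46 mL/kg/min


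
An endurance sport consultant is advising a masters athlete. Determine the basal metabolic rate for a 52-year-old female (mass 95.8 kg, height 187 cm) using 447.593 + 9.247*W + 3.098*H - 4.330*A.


BMR = 447.593 + 9.247*95.8 + 3.098*187 - 4.330*52
= 1687.62 kcal/day

1687.62 kcal/day


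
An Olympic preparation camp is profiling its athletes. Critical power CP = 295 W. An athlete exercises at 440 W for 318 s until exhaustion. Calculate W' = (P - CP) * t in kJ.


P - CP = 440 - 295 = 145 W
W' = 145 * 318 = 46110 J
= 46110 / 1000 = 46.11 kJ

46.11 kJ


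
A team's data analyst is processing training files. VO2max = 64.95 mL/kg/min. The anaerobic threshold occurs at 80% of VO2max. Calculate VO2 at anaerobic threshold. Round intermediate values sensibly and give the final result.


AT fraction = 80 / 100 = 0.8
AT VO2 = 64.95 * 0.8
= 51.96 mL/kg/min

51.96 mL/kg/min


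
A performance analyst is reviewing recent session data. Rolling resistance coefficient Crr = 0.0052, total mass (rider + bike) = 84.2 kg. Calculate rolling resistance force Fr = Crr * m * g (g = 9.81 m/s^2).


Fr = Crr * m * g
= 0.0052 * 84.2 * 9.81
= 4.295 N

4.295 N


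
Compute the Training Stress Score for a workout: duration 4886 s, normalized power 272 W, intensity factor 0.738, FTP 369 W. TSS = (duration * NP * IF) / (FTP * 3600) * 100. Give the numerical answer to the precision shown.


Product = 4886 * 272 * 0.738 = 980796.096
Base = 369 * 3600 = 1328400
TSS = 980796.096 / 1328400 * 100 = 73.83

73.83 TSS


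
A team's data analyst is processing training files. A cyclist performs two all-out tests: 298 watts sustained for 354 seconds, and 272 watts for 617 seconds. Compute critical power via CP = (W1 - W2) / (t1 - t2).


W1 = P1 * t1 = 298 * 354 = 105492 J
W2 = P2 * t2 = 272 * 617 = 167824 J
CP = (105492 - 167824) / (354 - 617)
= 237.0 W

237.0 W


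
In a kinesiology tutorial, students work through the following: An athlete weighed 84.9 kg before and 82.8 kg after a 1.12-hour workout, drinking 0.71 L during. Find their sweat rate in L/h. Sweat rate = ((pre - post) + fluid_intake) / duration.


Body mass change = 2.1 kg
Total sweat loss = 2.1 + 0.71 = 2.81 L
Rate = 2.81 / 1.12 = 2.509 L/h

2.509 L/h


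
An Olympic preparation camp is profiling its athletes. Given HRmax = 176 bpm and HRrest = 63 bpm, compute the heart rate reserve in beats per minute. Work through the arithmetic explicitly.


Heart rate reserve = maximum HR minus resting HR
HRR = 176 - 63 = 113 bpm

113 bpm


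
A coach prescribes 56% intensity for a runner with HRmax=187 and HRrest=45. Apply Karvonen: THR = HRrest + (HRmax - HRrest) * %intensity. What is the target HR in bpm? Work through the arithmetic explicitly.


Heart rate reserve = 187 - 45 = 142
Intensity fraction = 56 / 100 = 0.56
THR = 45 + 142 * 0.56 = 124.52 bpm

124.52 bpm


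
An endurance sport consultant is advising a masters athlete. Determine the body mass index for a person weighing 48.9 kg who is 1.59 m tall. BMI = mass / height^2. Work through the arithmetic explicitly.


BMI = mass / height^2
= 48.9 / 1.59^2
= 48.9 / 2.5281
= 19.34 kg/m^2

19.34 kg/m^2


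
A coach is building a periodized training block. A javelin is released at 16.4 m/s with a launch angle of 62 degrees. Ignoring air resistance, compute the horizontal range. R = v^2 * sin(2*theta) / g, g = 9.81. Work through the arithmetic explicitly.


Launch speed squared = 268.96
sin(2 * 62 deg) = 0.829038
Range = 268.96 * 0.829038 / 9.81
= 22.73 m

22.73 m


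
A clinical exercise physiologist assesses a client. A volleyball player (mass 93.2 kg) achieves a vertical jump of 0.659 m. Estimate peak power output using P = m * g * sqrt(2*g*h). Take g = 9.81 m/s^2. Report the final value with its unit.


2 * g * h = 2 * 9.81 * 0.659 = 12.92958
sqrt(12.92958) = 3.595773 m/s
P = 93.2 * 9.81 * 3.595773 = 3287.59 W

3287.59 W


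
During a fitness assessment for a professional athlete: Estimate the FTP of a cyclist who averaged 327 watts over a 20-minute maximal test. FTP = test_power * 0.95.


FTP = 327 * 0.95 = 310.65 W

310.65 W


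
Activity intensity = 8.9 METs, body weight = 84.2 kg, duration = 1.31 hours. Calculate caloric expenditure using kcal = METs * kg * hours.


kcal = 8.9 * 84.2 * 1.31
= 749.38 * 1.31
= 981.69 kcal

981.69 kcal


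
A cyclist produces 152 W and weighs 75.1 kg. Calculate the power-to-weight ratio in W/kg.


P/W = power / mass
= 152 / 75.1
= 2.024 W/kg

2.024 W/kg


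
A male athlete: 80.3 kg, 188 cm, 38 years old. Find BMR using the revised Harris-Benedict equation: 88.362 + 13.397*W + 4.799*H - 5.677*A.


Intercept = 88.362
Weight contribution = 13.397 * 80.3 = 1075.7791
Height contribution = 4.799 * 188 = 902.212
Age contribution = 5.677 * 38 = 215.726
BMR = 88.362 + 1075.7791 + 902.212 - 215.726
= 1850.63 kcal/day

1850.63 kcal/day


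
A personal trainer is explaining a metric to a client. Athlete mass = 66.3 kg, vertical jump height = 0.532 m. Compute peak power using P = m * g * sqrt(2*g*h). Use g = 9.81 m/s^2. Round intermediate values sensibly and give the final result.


sqrt(2 * 9.81 * 0.532) = sqrt(10.43784) = 3.230765 m/s
P = 66.3 * 9.81 * 3.230765
= 2101.3 W

2101.3 W


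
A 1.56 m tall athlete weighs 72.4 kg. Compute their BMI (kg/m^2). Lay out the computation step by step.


height^2 = 2.4336 m^2
BMI = 72.4 / 2.4336 = 29.75 kg/m^2

29.75 kg/m^2


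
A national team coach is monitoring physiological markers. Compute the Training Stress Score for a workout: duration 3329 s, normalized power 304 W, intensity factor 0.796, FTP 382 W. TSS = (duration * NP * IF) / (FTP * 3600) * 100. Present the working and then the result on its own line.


Product = 3329 * 304 * 0.796 = 805564.736
Base = 382 * 3600 = 1375200
TSS = 805564.736 / 1375200 * 100 = 58.58

58.58 TSS


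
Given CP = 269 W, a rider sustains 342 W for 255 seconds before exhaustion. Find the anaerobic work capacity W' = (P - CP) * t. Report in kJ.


Excess power = 342 - 269 = 73 W
Work above CP = 73 * 255 = 18615 J
W' = 18.615 kJ

18.615 kJ


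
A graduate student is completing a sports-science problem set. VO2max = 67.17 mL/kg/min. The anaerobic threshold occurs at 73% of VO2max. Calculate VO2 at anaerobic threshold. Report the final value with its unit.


AT fraction = 73 / 100 = 0.73
AT VO2 = 67.17 * 0.73
= 49.03 mL/kg/min

49.03 mL/kg/min


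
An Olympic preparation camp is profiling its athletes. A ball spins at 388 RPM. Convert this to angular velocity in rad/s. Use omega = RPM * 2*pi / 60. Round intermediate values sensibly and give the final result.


omega = 388 * 2 * pi / 60
= 388 * 6.28318531 / 60
= 2437.876 / 60
= 40.631 rad/s

40.631 rad/s


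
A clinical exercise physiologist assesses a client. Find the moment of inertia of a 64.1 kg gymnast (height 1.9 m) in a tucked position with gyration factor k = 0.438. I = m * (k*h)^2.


Radius of gyration = 0.438 * 1.9 = 0.8322 m
I = 64.1 * 0.8322^2
= 64.1 * 0.692557
= 44.393 kg*m^2

44.393 kg*m^2


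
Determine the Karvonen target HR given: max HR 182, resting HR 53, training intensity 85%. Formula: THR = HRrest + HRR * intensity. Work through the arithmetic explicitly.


HRR = HRmax - HRrest = 182 - 53 = 129
THR = 53 + 129 * 0.85
= 162.65 bpm

162.65 bpm


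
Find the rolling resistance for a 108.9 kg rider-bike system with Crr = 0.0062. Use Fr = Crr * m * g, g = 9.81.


m * g = 108.9 * 9.81 = 1068.309 N
Fr = 0.0062 * 1068.309 = 6.624 N

6.624 N


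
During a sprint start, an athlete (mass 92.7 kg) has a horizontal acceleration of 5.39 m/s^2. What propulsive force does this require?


Propulsive force = mass * acceleration
= 92.7 kg * 5.39 m/s^2
= 499.65 N

499.65 N


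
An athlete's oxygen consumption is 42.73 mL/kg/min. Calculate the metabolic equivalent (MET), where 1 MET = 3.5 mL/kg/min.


MET = VO2 / 3.5
= 42.73 / 3.5
= 12.21 METs

12.21 METs


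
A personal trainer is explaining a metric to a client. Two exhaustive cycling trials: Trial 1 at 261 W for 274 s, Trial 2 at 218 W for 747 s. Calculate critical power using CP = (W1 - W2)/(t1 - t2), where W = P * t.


W1 = 261 * 274 = 71514 J
W2 = 218 * 747 = 162846 J
CP = (71514 - 162846) / (274 - 747)
= -91332 / -473
= 193.09 W

193.09 W


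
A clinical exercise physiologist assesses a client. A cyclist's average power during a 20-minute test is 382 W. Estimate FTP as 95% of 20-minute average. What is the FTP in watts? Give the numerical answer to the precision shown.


FTP = 20-min power * 0.95
= 382 * 0.95
= 362.9 W

362.9 W


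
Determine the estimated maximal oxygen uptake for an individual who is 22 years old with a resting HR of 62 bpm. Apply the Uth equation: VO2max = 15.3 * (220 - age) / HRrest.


HRmax = 220 - 22 = 198
VO2max = 15.3 * (198 / 62)
= 15.3 * 3.1935
= 48.86 mL/kg/min

48.86 mL/kg/min


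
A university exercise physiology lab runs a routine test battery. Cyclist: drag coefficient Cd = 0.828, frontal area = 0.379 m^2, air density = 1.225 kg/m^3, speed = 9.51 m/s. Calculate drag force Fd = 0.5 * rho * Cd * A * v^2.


v^2 = 9.51^2 = 90.4401
Fd = 0.5 * 1.225 * 0.828 * 0.379 * 90.4401
= 17.383 N

17.383 N


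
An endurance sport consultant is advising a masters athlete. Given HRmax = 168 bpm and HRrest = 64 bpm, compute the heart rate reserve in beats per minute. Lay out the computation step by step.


Heart rate reserve = maximum HR minus resting HR
HRR = 168 - 64 = 104 bpm

104 bpm


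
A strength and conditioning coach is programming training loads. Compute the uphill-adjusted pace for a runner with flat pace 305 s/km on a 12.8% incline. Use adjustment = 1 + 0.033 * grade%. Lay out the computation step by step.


Adjustment factor = 1 + 0.033 * 12.8 = 1.4224
Grade-adjusted pace = 305 * 1.4224 = 433.83 s/km

433.83 s/km


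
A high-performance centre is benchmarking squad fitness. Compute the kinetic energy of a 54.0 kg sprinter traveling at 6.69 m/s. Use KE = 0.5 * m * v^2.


Velocity squared = 44.7561
KE = 0.5 * 54.0 * 44.7561 = 1208.41 J

1208.41 J


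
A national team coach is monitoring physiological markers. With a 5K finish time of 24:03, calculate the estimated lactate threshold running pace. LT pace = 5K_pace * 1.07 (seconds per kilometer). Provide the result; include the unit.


Race duration = 1443 s for 5 km
Average pace = 1443 / 5 = 288.6 s/km
LT pace = 288.6 * 1.07
= 308.8 s/km

308.8 s/km


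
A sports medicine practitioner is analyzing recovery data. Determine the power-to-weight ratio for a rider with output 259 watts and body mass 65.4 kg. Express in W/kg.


P/W = 259 / 65.4 = 3.96 W/kg

3.96 W/kg


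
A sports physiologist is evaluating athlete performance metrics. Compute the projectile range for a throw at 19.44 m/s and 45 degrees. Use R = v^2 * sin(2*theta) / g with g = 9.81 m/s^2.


Two times the angle = 90 degrees
sin(90) = 1.0
R = 377.9136 * 1.0 / 9.81 = 38.523 m

38.523 m
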